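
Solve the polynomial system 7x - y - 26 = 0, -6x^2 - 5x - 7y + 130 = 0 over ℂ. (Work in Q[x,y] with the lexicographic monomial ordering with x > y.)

Compute a lex Gröbner basis by Buchberger's algorithm.
f_1 = 7x - y - 26, LT = x.
f_2 = -6x^2 - 5x - 7y + 130, LT = x^2.

S(f_1,f_2): lcm = x^2. S = -1/7xy - 191/42x - 7/6y + 65/3.
  reduce S modulo (f_1, f_2):
  remainder -1/49y^2 - 115/49y + 234/49 ≠ 0; add h_3 = -1/49y^2 - 115/49y + 234/49 to the basis.

The other S-polynomials (S(f_1,h_3), S(f_2,h_3)) all reduce to 0 modulo the current basis, so we have a Gröbner basis.
Inter-reduce: drop elements whose leading term is divisible by another's, tail-reduce, and make monic.
Reduced Gröbner basis: {x - 1/7y - 26/7, y^2 + 115y - 234}.

From the last basis element, y^2 + 115y - 234 = 0, so y takes values in {-117, 2}. Each choice, substituted upward through the basis, yields the corresponding point(s) of the solution set.
  y = -117: the earlier basis element becomes x + 13 = 0, giving x = -13 — point (-13, -117).
  y = 2: the earlier basis element becomes x - 4 = 0, giving x = 4 — point (4, 2).
A lex Gröbner basis triangularizes the system, enabling back-substitution.

{(-13, -117), (4, 2)}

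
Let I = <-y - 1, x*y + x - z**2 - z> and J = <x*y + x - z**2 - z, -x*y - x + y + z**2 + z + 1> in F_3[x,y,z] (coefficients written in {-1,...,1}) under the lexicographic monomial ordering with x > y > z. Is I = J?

For a fixed monomial order, each ideal has a unique reduced Gröbner basis; comparing bases decides equality.
Buchberger on the first generating set:
f_1 = -y - 1, LT = y.
f_2 = x*y + x - z**2 - z, LT = x*y.

S(f_1,f_2): lcm = x*y. S = z**2 + z.
  leading term z**2: no divisor's leading term divides it; move z**2 to the remainder.
  leading term z: no divisor's leading term divides it; move z to the remainder.
  remainder z**2 + z ≠ 0; add g_3 = z**2 + z to the basis.

The other S-polynomials (S(f_1,g_3), S(f_2,g_3)) all reduce to 0 modulo the current basis, so we have a Gröbner basis.
Inter-reduce: drop elements whose leading term is divisible by another's, tail-reduce, and make monic.
Reduced Gröbner basis: {y + 1, z**2 + z}.

Buchberger on the second generating set:
h_1 = x*y + x - z**2 - z, LT = x*y.
h_2 = -x*y - x + y + z**2 + z + 1, LT = x*y.

S(h_1,h_2): lcm = x*y. S = y + 1.
  leading term y: no divisor's leading term divides it; move y to the remainder.
  leading term 1: no divisor's leading term divides it; move 1 to the remainder.
  remainder y + 1 ≠ 0; add k_3 = y + 1 to the basis.

S(h_1,k_3): lcm = x*y. S = -z**2 - z.
  leading term z**2: no divisor's leading term divides it; move -z**2 to the remainder.
  leading term z: no divisor's leading term divides it; move -z to the remainder.
  remainder -z**2 - z ≠ 0; add k_4 = -z**2 - z to the basis.

The other S-polynomials (S(h_2,k_3), S(h_1,k_4), S(h_2,k_4), S(k_3,k_4)) all reduce to 0 modulo the current basis, so we have a Gröbner basis.
Inter-reduce: drop elements whose leading term is divisible by another's, tail-reduce, and make monic.
Reduced Gröbner basis: {y + 1, z**2 + z}.

Same reduced basis, so the two generating sets span the same ideal.

Yes, the ideals are equal.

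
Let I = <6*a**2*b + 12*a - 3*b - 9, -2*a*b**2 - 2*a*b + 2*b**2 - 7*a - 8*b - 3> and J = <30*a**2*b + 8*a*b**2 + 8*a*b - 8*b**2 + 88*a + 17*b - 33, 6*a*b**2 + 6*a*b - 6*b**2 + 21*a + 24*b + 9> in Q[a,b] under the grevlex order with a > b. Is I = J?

Since reduced Gröbner bases are canonical representatives of ideals under a given ordering, it suffices to compute and compare them.
Buchberger on the first generating set:
f_1 = 6*a**2*b + 12*a - 3*b - 9, LT = a**2*b.
f_2 = -2*a*b**2 - 2*a*b + 2*b**2 - 7*a - 8*b - 3, LT = a*b**2.

S(f_1,f_2): lcm = a**2*b**2. S = -a**2*b + a*b**2 - 7/2*a**2 - 2*a*b - 1/2*b**2 - 3/2*a - 3/2*b.
  leading term a**2*b: subtract (-1/6)·f_1 from -a**2*b + a*b**2 - 7/2*a**2 - 2*a*b - 1/2*b**2 - 3/2*a - 3/2*b → a*b**2 - 7/2*a**2 - 2*a*b - 1/2*b**2 + 1/2*a - 2*b - 3/2
  leading term a*b**2: subtract (-1/2)·f_2 from a*b**2 - 7/2*a**2 - 2*a*b - 1/2*b**2 + 1/2*a - 2*b - 3/2 → -7/2*a**2 - 3*a*b + 1/2*b**2 - 3*a - 6*b - 3
  leading term a**2: no divisor's leading term divides it; move -7/2*a**2 to the remainder.
  leading term a*b: no divisor's leading term divides it; move -3*a*b to the remainder.
  leading term b**2: no divisor's leading term divides it; move 1/2*b**2 to the remainder.
  leading term a: no divisor's leading term divides it; move -3*a to the remainder.
  leading term b: no divisor's leading term divides it; move -6*b to the remainder.
  leading term 1: no divisor's leading term divides it; move -3 to the remainder.
  remainder -7/2*a**2 - 3*a*b + 1/2*b**2 - 3*a - 6*b - 3 ≠ 0; add g_3 = -7/2*a**2 - 3*a*b + 1/2*b**2 - 3*a - 6*b - 3 to the basis.

S(f_1,g_3): lcm = a**2*b. S = -6/7*a*b**2 + 1/7*b**3 - 6/7*a*b - 12/7*b**2 + 2*a - 19/14*b - 3/2.
  leading term a*b**2: subtract (3/7)·f_2 from -6/7*a*b**2 + 1/7*b**3 - 6/7*a*b - 12/7*b**2 + 2*a - 19/14*b - 3/2 → 1/7*b**3 - 18/7*b**2 + 5*a + 29/14*b - 3/14
  leading term b**3: no divisor's leading term divides it; move 1/7*b**3 to the remainder.
  leading term b**2: no divisor's leading term divides it; move -18/7*b**2 to the remainder.
  leading term a: no divisor's leading term divides it; move 5*a to the remainder.
  leading term b: no divisor's leading term divides it; move 29/14*b to the remainder.
  leading term 1: no divisor's leading term divides it; move -3/14 to the remainder.
  remainder 1/7*b**3 - 18/7*b**2 + 5*a + 29/14*b - 3/14 ≠ 0; add g_4 = 1/7*b**3 - 18/7*b**2 + 5*a + 29/14*b - 3/14 to the basis.

The other S-polynomials (S(f_2,g_3), S(f_1,g_4), S(f_2,g_4), S(g_3,g_4)) all reduce to 0 modulo the current basis, so we have a Gröbner basis.
Inter-reduce: drop elements whose leading term is divisible by another's, tail-reduce, and make monic.
Reduced Gröbner basis: {a*b**2 + a*b - b**2 + 7/2*a + 4*b + 3/2, b**3 - 18*b**2 + 35*a + 29/2*b - 3/2, a**2 + 6/7*a*b - 1/7*b**2 + 6/7*a + 12/7*b + 6/7}.

Buchberger on the second generating set:
h_1 = 30*a**2*b + 8*a*b**2 + 8*a*b - 8*b**2 + 88*a + 17*b - 33, LT = a**2*b.
h_2 = 6*a*b**2 + 6*a*b - 6*b**2 + 21*a + 24*b + 9, LT = a*b**2.

S(h_1,h_2): lcm = a**2*b**2. S = 4/15*a*b**3 - a**2*b + 19/15*a*b**2 - 4/15*b**3 - 7/2*a**2 - 16/15*a*b + 17/30*b**2 - 3/2*a - 11/10*b.
  leading term a*b**3: subtract (2/45*b)·h_2 from 4/15*a*b**3 - a**2*b + 19/15*a*b**2 - 4/15*b**3 - 7/2*a**2 - 16/15*a*b + 17/30*b**2 - 3/2*a - 11/10*b → -a**2*b + a*b**2 - 7/2*a**2 - 2*a*b - 1/2*b**2 - 3/2*a - 3/2*b
  leading term a**2*b: subtract (-1/30)·h_1 from -a**2*b + a*b**2 - 7/2*a**2 - 2*a*b - 1/2*b**2 - 3/2*a - 3/2*b → 19/15*a*b**2 - 7/2*a**2 - 26/15*a*b - 23/30*b**2 + 43/30*a - 14/15*b - 11/10
  leading term a*b**2: subtract (19/90)·h_2 from 19/15*a*b**2 - 7/2*a**2 - 26/15*a*b - 23/30*b**2 + 43/30*a - 14/15*b - 11/10 → -7/2*a**2 - 3*a*b + 1/2*b**2 - 3*a - 6*b - 3
  leading term a**2: no divisor's leading term divides it; move -7/2*a**2 to the remainder.
  leading term a*b: no divisor's leading term divides it; move -3*a*b to the remainder.
  leading term b**2: no divisor's leading term divides it; move 1/2*b**2 to the remainder.
  leading term a: no divisor's leading term divides it; move -3*a to the remainder.
  leading term b: no divisor's leading term divides it; move -6*b to the remainder.
  leading term 1: no divisor's leading term divides it; move -3 to the remainder.
  remainder -7/2*a**2 - 3*a*b + 1/2*b**2 - 3*a - 6*b - 3 ≠ 0; add k_3 = -7/2*a**2 - 3*a*b + 1/2*b**2 - 3*a - 6*b - 3 to the basis.

S(h_1,k_3): lcm = a**2*b. S = -62/105*a*b**2 + 1/7*b**3 - 62/105*a*b - 208/105*b**2 + 44/15*a - 61/210*b - 11/10.
  leading term a*b**2: subtract (-31/315)·h_2 from -62/105*a*b**2 + 1/7*b**3 - 62/105*a*b - 208/105*b**2 + 44/15*a - 61/210*b - 11/10 → 1/7*b**3 - 18/7*b**2 + 5*a + 29/14*b - 3/14
  leading term b**3: no divisor's leading term divides it; move 1/7*b**3 to the remainder.
  leading term b**2: no divisor's leading term divides it; move -18/7*b**2 to the remainder.
  leading term a: no divisor's leading term divides it; move 5*a to the remainder.
  leading term b: no divisor's leading term divides it; move 29/14*b to the remainder.
  leading term 1: no divisor's leading term divides it; move -3/14 to the remainder.
  remainder 1/7*b**3 - 18/7*b**2 + 5*a + 29/14*b - 3/14 ≠ 0; add k_4 = 1/7*b**3 - 18/7*b**2 + 5*a + 29/14*b - 3/14 to the basis.

The other S-polynomials (S(h_2,k_3), S(h_1,k_4), S(h_2,k_4), S(k_3,k_4)) all reduce to 0 modulo the current basis, so we have a Gröbner basis.
Inter-reduce: drop elements whose leading term is divisible by another's, tail-reduce, and make monic.
Reduced Gröbner basis: {a*b**2 + a*b - b**2 + 7/2*a + 4*b + 3/2, b**3 - 18*b**2 + 35*a + 29/2*b - 3/2, a**2 + 6/7*a*b - 1/7*b**2 + 6/7*a + 12/7*b + 6/7}.

These coincide, so the ideals are equal.

Yes, the ideals are equal.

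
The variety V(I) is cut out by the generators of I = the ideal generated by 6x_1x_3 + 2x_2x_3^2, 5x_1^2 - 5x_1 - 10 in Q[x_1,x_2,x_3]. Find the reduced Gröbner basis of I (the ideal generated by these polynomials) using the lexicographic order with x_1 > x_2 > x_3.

The reduced Gröbner basis is the canonical form of the ideal for this ordering.

f_1 = 6x_1x_3 + 2x_2x_3^2, LT = x_1x_3.
f_2 = 5x_1^2 - 5x_1 - 10, LT = x_1^2.

S(f_1,f_2): lcm = x_1^2x_3. S = 1/3x_1x_2x_3^2 + x_1x_3 + 2x_3.
  reduce S modulo (f_1, f_2):
  remainder -1/9x_2^2x_3^3 - 1/3x_2x_3^2 + 2x_3 ≠ 0; add g_3 = -1/9x_2^2x_3^3 - 1/3x_2x_3^2 + 2x_3 to the basis.

The other S-polynomials (S(f_1,g_3), S(f_2,g_3)) all reduce to 0 modulo the current basis, so we have a Gröbner basis.

G = {x_1^2 - x_1 - 2, x_1x_3 + 1/3x_2x_3^2, x_2^2x_3^3 + 3x_2x_3^2 - 18x_3}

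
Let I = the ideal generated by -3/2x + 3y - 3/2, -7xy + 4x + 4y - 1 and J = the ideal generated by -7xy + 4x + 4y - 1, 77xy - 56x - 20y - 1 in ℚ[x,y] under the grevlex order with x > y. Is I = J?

Yes, the ideals are equal.

Equality of ideals is decidable: compute both reduced Gröbner bases (unique for the ordering) and check whether they agree.
Buchberger on the first generating set:
f_1 = -3/2x + 3y - 3/2, LT = x.
f_2 = -7xy + 4x + 4y - 1, LT = xy.

S(f_1,f_2): lcm = xy. S = -2y² + 4/7x + 11/7y - 1/7.
  leading term y²: no divisor's leading term divides it; move -2y² to the remainder.
  leading term x: subtract (-8/21)·f_1 from 4/7x + 11/7y - 1/7 → 19/7y - 5/7
  leading term y: no divisor's leading term divides it; move 19/7y to the remainder.
  leading term 1: no divisor's leading term divides it; move -5/7 to the remainder.
  remainder -2y² + 19/7y - 5/7 ≠ 0; add g_3 = -2y² + 19/7y - 5/7 to the basis.

S(f_1,g_3): leading monomials are coprime, so the S-polynomial reduces to 0 (Buchberger's first criterion).
S(f_2,g_3): lcm = xy². S = 11/14xy - 4/7y² - 5/14x + 1/7y.
  leading term xy: subtract (-11/21y)·f_1 from 11/14xy - 4/7y² - 5/14x + 1/7y → y² - 5/14x - 9/14y
  leading term y²: subtract (-½)·g_3 from y² - 5/14x - 9/14y → -5/14x + 5/7y - 5/14
  leading term x: subtract (5/21)·f_1 from -5/14x + 5/7y - 5/14 → 0
  remainder 0.

Every S-polynomial of the final basis reduces to 0, so we have a Gröbner basis.
Inter-reduce: drop elements whose leading term is divisible by another's, tail-reduce, and make monic.
Reduced Gröbner basis: {y² - 19/14y + 5/14, x - 2y + 1}.

Buchberger on the second generating set:
h_1 = -7xy + 4x + 4y - 1, LT = xy.
h_2 = 77xy - 56x - 20y - 1, LT = xy.

S(h_1,h_2): lcm = xy. S = 12/77x - 24/77y + 12/77.
  leading term x: no divisor's leading term divides it; move 12/77x to the remainder.
  leading term y: no divisor's leading term divides it; move -24/77y to the remainder.
  leading term 1: no divisor's leading term divides it; move 12/77 to the remainder.
  remainder 12/77x - 24/77y + 12/77 ≠ 0; add k_3 = 12/77x - 24/77y + 12/77 to the basis.

S(h_1,k_3): lcm = xy. S = 2y² - 4/7x - 11/7y + 1/7.
  leading term y²: no divisor's leading term divides it; move 2y² to the remainder.
  leading term x: subtract (-11/3)·k_3 from -4/7x - 11/7y + 1/7 → -19/7y + 5/7
  leading term y: no divisor's leading term divides it; move -19/7y to the remainder.
  leading term 1: no divisor's leading term divides it; move 5/7 to the remainder.
  remainder 2y² - 19/7y + 5/7 ≠ 0; add k_4 = 2y² - 19/7y + 5/7 to the basis.

S(h_2,k_3): lcm = xy. S = 2y² - 8/11x - 97/77y - 1/77.
  leading term y²: subtract (1)·k_4 from 2y² - 8/11x - 97/77y - 1/77 → -8/11x + 16/11y - 8/11
  leading term x: subtract (-14/3)·k_3 from -8/11x + 16/11y - 8/11 → 0
  remainder 0.

S(h_1,k_4): lcm = xy². S = 11/14xy - 4/7y² - 5/14x + 1/7y.
  leading term xy: subtract (-11/98)·h_1 from 11/14xy - 4/7y² - 5/14x + 1/7y → -4/7y² + 9/98x + 29/49y - 11/98
  leading term y²: subtract (-2/7)·k_4 from -4/7y² + 9/98x + 29/49y - 11/98 → 9/98x - 9/49y + 9/98
  leading term x: subtract (33/56)·k_3 from 9/98x - 9/49y + 9/98 → 0
  remainder 0.

S(h_2,k_4): lcm = xy². S = 97/154xy - 20/77y² - 5/14x - 1/77y.
  leading term xy: subtract (-97/1078)·h_1 from 97/154xy - 20/77y² - 5/14x - 1/77y → -20/77y² + 3/1078x + 17/49y - 97/1078
  leading term y²: subtract (-10/77)·k_4 from -20/77y² + 3/1078x + 17/49y - 97/1078 → 3/1078x - 3/539y + 3/1078
  leading term x: subtract (1/56)·k_3 from 3/1078x - 3/539y + 3/1078 → 0
  remainder 0.

S(k_3,k_4): leading monomials are coprime, so the S-polynomial reduces to 0 (Buchberger's first criterion).
Every S-polynomial of the final basis reduces to 0, so we have a Gröbner basis.
Inter-reduce: drop elements whose leading term is divisible by another's, tail-reduce, and make monic.
Reduced Gröbner basis: {y² - 19/14y + 5/14, x - 2y + 1}.

Same reduced basis, so the two generating sets span the same ideal.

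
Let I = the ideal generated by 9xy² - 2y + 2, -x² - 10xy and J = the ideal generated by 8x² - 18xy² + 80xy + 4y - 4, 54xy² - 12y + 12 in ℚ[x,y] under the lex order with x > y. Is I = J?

Yes, the ideals are equal.

Since reduced Gröbner bases are canonical representatives of ideals under a given ordering, it suffices to compute and compare them.
Buchberger on the first generating set:
f_1 = 9xy² - 2y + 2, LT = xy².
f_2 = -x² - 10xy, LT = x².

S(f_1,f_2): lcm = x²y². S = -10xy³ - 2/9xy + 2/9x.
  reduce S modulo (f_1, f_2):
  remainder -2/9xy + 2/9x - 20/9y² + 20/9y ≠ 0; add g_3 = -2/9xy + 2/9x - 20/9y² + 20/9y to the basis.

S(f_1,g_3): lcm = xy². S = xy - 10y³ + 10y² - 2/9y + 2/9.
  reduce S modulo (f_1, f_2, g_3):
  remainder x - 10y³ + 88/9y + 2/9 ≠ 0; add g_4 = x - 10y³ + 88/9y + 2/9 to the basis.

S(f_1,g_4): lcm = xy². S = 10y⁵ - 88/9y³ - 2/9y² - 2/9y + 2/9.
  reduce S modulo (f_1, f_2, g_3, g_4):
  remainder 10y⁵ - 88/9y³ - 2/9y² - 2/9y + 2/9 ≠ 0; add g_5 = 10y⁵ - 88/9y³ - 2/9y² - 2/9y + 2/9 to the basis.

S(g_3,g_4): lcm = xy. S = -x + 10y⁴ + 2/9y² - 92/9y.
  reduce S modulo (f_1, f_2, g_3, g_4, g_5):
  remainder 10y⁴ - 10y³ + 2/9y² - 4/9y + 2/9 ≠ 0; add g_6 = 10y⁴ - 10y³ + 2/9y² - 4/9y + 2/9 to the basis.

The other S-polynomials (S(f_2,g_3), S(f_2,g_4), S(f_1,g_5), S(f_2,g_5), S(g_3,g_5), S(g_4,g_5), S(f_1,g_6), S(f_2,g_6), S(g_3,g_6), S(g_4,g_6), S(g_5,g_6)) all reduce to 0 modulo the current basis, so we have a Gröbner basis.
Inter-reduce: drop elements whose leading term is divisible by another's, tail-reduce, and make monic.
Reduced Gröbner basis: {x - 10y³ + 88/9y + 2/9, y⁴ - y³ + 1/45y² - 2/45y + 1/45}.

Buchberger on the second generating set:
h_1 = 8x² - 18xy² + 80xy + 4y - 4, LT = x².
h_2 = 54xy² - 12y + 12, LT = xy².

S(h_1,h_2): lcm = x²y². S = -9/4xy⁴ + 10xy³ + 2/9xy - 2/9x + ½y³ - ½y².
  reduce S modulo (h_1, h_2):
  remainder 2/9xy - 2/9x + 20/9y² - 20/9y ≠ 0; add k_3 = 2/9xy - 2/9x + 20/9y² - 20/9y to the basis.

S(h_2,k_3): lcm = xy². S = xy - 10y³ + 10y² - 2/9y + 2/9.
  reduce S modulo (h_1, h_2, k_3):
  remainder x - 10y³ + 88/9y + 2/9 ≠ 0; add k_4 = x - 10y³ + 88/9y + 2/9 to the basis.

S(h_2,k_4): lcm = xy². S = 10y⁵ - 88/9y³ - 2/9y² - 2/9y + 2/9.
  reduce S modulo (h_1, h_2, k_3, k_4):
  remainder 10y⁵ - 88/9y³ - 2/9y² - 2/9y + 2/9 ≠ 0; add k_5 = 10y⁵ - 88/9y³ - 2/9y² - 2/9y + 2/9 to the basis.

S(k_3,k_4): lcm = xy. S = -x + 10y⁴ + 2/9y² - 92/9y.
  reduce S modulo (h_1, h_2, k_3, k_4, k_5):
  remainder 10y⁴ - 10y³ + 2/9y² - 4/9y + 2/9 ≠ 0; add k_6 = 10y⁴ - 10y³ + 2/9y² - 4/9y + 2/9 to the basis.

The other S-polynomials (S(h_1,k_3), S(h_1,k_4), S(h_1,k_5), S(h_2,k_5), S(k_3,k_5), S(k_4,k_5), S(h_1,k_6), S(h_2,k_6), S(k_3,k_6), S(k_4,k_6), S(k_5,k_6)) all reduce to 0 modulo the current basis, so we have a Gröbner basis.
Inter-reduce: drop elements whose leading term is divisible by another's, tail-reduce, and make monic.
Reduced Gröbner basis: {x - 10y³ + 88/9y + 2/9, y⁴ - y³ + 1/45y² - 2/45y + 1/45}.

These coincide, so the ideals are equal.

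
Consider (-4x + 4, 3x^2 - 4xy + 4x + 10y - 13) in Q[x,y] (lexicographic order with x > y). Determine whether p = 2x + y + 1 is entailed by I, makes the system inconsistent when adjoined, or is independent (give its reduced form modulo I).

Adjoining 2x + y + 1 makes the ideal the whole ring: the system is inconsistent.

First compute the reduced Gröbner basis of I by Buchberger's algorithm.
f_1 = -4x + 4, LT = x.
f_2 = 3x^2 - 4xy + 4x + 10y - 13, LT = x^2.

S(f_1,f_2): lcm = x^2. S = 4/3xy - 7/3x - 10/3y + 13/3.
  leading term xy: subtract (-1/3y)·f_1 from 4/3xy - 7/3x - 10/3y + 13/3 → -7/3x - 2y + 13/3
  leading term x: subtract (7/12)·f_1 from -7/3x - 2y + 13/3 → -2y + 2
  leading term y: no divisor's leading term divides it; move -2y to the remainder.
  leading term 1: no divisor's leading term divides it; move 2 to the remainder.
  remainder -2y + 2 ≠ 0; add h_3 = -2y + 2 to the basis.

The other S-polynomials (S(f_1,h_3), S(f_2,h_3)) all reduce to 0 modulo the current basis, so we have a Gröbner basis.
Inter-reduce: drop elements whose leading term is divisible by another's, tail-reduce, and make monic.
Reduced Gröbner basis: {x - 1, y - 1}.
Label its elements g_1 = x - 1, g_2 = y - 1.

Reduce p = 2x + y + 1 modulo G:
  leading term x: subtract (2)·g_1 from 2x + y + 1 → y + 3
  leading term y: subtract (1)·g_2 from y + 3 → 4
  leading term 1: no divisor's leading term divides it; move 4 to the remainder.
  normal form = 4.
The normal form is nonzero, so p ∉ I. Since p minus its normal form lies in I, I + (p) = I + (r) where r = 4; decide whether this ideal is the whole ring.
Here r = 4 is a nonzero constant, hence a unit: 1 ∈ I + (p), the Gröbner basis of I + (p) is {1}, and the enlarged system has no common solution — adjoining p is inconsistent.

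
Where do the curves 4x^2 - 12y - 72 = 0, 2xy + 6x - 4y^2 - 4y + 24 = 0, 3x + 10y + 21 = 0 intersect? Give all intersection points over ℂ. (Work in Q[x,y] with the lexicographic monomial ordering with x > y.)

{(3, -3)}

Compute a lex Gröbner basis by Buchberger's algorithm.
f_1 = 4x^2 - 12y - 72, LT = x^2.
f_2 = 2xy + 6x - 4y^2 - 4y + 24, LT = xy.
f_3 = 3x + 10y + 21, LT = x.

S(f_1,f_2): lcm = x^2y. S = -3x^2 + 2xy^2 + 2xy - 12x - 3y^2 - 18y.
  leading term x^2: subtract (-3/4)·f_1 from -3x^2 + 2xy^2 + 2xy - 12x - 3y^2 - 18y → 2xy^2 + 2xy - 12x - 3y^2 - 27y - 54
  leading term xy^2: subtract (y)·f_2 from 2xy^2 + 2xy - 12x - 3y^2 - 27y - 54 → -4xy - 12x + 4y^3 + y^2 - 51y - 54
  leading term xy: subtract (-2)·f_2 from -4xy - 12x + 4y^3 + y^2 - 51y - 54 → 4y^3 - 7y^2 - 59y - 6
  leading term y^3: no divisor's leading term divides it; move 4y^3 to the remainder.
  leading term y^2: no divisor's leading term divides it; move -7y^2 to the remainder.
  leading term y: no divisor's leading term divides it; move -59y to the remainder.
  leading term 1: no divisor's leading term divides it; move -6 to the remainder.
  remainder 4y^3 - 7y^2 - 59y - 6 ≠ 0; add h_4 = 4y^3 - 7y^2 - 59y - 6 to the basis.

S(f_1,f_3): lcm = x^2. S = -10/3xy - 7x - 3y - 18.
  leading term xy: subtract (-5/3)·f_2 from -10/3xy - 7x - 3y - 18 → 3x - 20/3y^2 - 29/3y + 22
  leading term x: subtract (1)·f_3 from 3x - 20/3y^2 - 29/3y + 22 → -20/3y^2 - 59/3y + 1
  leading term y^2: no divisor's leading term divides it; move -20/3y^2 to the remainder.
  leading term y: no divisor's leading term divides it; move -59/3y to the remainder.
  leading term 1: no divisor's leading term divides it; move 1 to the remainder.
  remainder -20/3y^2 - 59/3y + 1 ≠ 0; add h_5 = -20/3y^2 - 59/3y + 1 to the basis.

S(f_2,f_3): lcm = xy. S = 3x - 16/3y^2 - 9y + 12.
  leading term x: subtract (1)·f_3 from 3x - 16/3y^2 - 9y + 12 → -16/3y^2 - 19y - 9
  leading term y^2: subtract (4/5)·h_5 from -16/3y^2 - 19y - 9 → -49/15y - 49/5
  leading term y: no divisor's leading term divides it; move -49/15y to the remainder.
  leading term 1: no divisor's leading term divides it; move -49/5 to the remainder.
  remainder -49/15y - 49/5 ≠ 0; add h_6 = -49/15y - 49/5 to the basis.

The other S-polynomials (S(f_1,h_4), S(f_2,h_4), S(f_3,h_4), S(f_1,h_5), S(f_2,h_5), S(f_3,h_5), S(h_4,h_5), S(f_1,h_6), S(f_2,h_6), S(f_3,h_6), S(h_4,h_6), S(h_5,h_6)) all reduce to 0 modulo the current basis, so we have a Gröbner basis.
Inter-reduce: drop elements whose leading term is divisible by another's, tail-reduce, and make monic.
Reduced Gröbner basis: {x - 3, y + 3}.

A lex Gröbner basis eliminates variables successively. Here y + 3 depends only on y, with roots {-3}; lifting each root through the earlier basis elements recovers the full solutions.
  y = -3: the earlier basis element becomes x - 3 = 0, giving x = 3 — point (3, -3).
Check: every point annihilates each of the original generators.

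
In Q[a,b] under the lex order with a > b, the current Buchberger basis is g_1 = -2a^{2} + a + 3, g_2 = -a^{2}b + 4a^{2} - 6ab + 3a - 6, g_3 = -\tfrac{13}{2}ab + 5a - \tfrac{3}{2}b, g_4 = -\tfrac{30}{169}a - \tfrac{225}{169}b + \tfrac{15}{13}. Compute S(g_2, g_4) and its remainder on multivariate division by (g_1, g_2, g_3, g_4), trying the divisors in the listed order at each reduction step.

S(g_2, g_4) = -4a^{2} - \tfrac{15}{2}ab^{2} + \tfrac{25}{2}ab - 3a + 6; remainder on division = \tfrac{45}{26}b^{2} - \tfrac{75}{26}b + \tfrac{15}{13}.

lcm(LM(g_2), LM(g_4)) = a^{2}b.
S = (lcm/LT(g_2))·g_2 − (lcm/LT(g_4))·g_4 = -4a^{2} - \tfrac{15}{2}ab^{2} + \tfrac{25}{2}ab - 3a + 6.
Reduce S modulo (g_1, g_2, g_3, g_4) in that order:
  leading term a^{2}: subtract (2)·g_1 from -4a^{2} - \tfrac{15}{2}ab^{2} + \tfrac{25}{2}ab - 3a + 6 → -\tfrac{15}{2}ab^{2} + \tfrac{25}{2}ab - 5a
  leading term ab^{2}: subtract (\tfrac{15}{13}b)·g_3 from -\tfrac{15}{2}ab^{2} + \tfrac{25}{2}ab - 5a → \tfrac{175}{26}ab - 5a + \tfrac{45}{26}b^{2}
  leading term ab: subtract (-\tfrac{175}{169})·g_3 from \tfrac{175}{26}ab - 5a + \tfrac{45}{26}b^{2} → \tfrac{30}{169}a + \tfrac{45}{26}b^{2} - \tfrac{525}{338}b
  leading term a: subtract (-1)·g_4 from \tfrac{30}{169}a + \tfrac{45}{26}b^{2} - \tfrac{525}{338}b → \tfrac{45}{26}b^{2} - \tfrac{75}{26}b + \tfrac{15}{13}
  leading term b^{2}: no divisor's leading term divides it; move \tfrac{45}{26}b^{2} to the remainder.
  leading term b: no divisor's leading term divides it; move -\tfrac{75}{26}b to the remainder.
  leading term 1: no divisor's leading term divides it; move \tfrac{15}{13} to the remainder.
The remainder \tfrac{45}{26}b^{2} - \tfrac{75}{26}b + \tfrac{15}{13} is nonzero, so it would be added as the next basis element.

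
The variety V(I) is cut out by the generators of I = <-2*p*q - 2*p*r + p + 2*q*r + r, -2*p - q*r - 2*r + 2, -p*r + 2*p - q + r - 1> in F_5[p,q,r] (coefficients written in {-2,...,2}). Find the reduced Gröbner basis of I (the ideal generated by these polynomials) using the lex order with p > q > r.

G = {p + 2*r**2 - r, q - 2*r**3 + 2*r + 1, r**4 + 2*r**2 - r - 1}

f_1 = -2*p*q - 2*p*r + p + 2*q*r + r, LT = p*q.
f_2 = -2*p - q*r - 2*r + 2, LT = p.
f_3 = -p*r + 2*p - q + r - 1, LT = p*r.

S(f_1,f_2): lcm = p*q. S = p*r + 2*p + 2*q**2*r - 2*q*r + q + 2*r.
  reduce S modulo (f_1, f_2, f_3):
  remainder 2*q**2*r + 2*q*r**2 + 2*q*r + q - r**2 + r + 2 ≠ 0; add g_4 = 2*q**2*r + 2*q*r**2 + 2*q*r + q - r**2 + r + 2 to the basis.

S(f_1,f_3): lcm = p*q*r. S = 2*p*q + p*r**2 + 2*p*r - q**2 - q*r**2 + q*r - q + 2*r**2.
  reduce S modulo (f_1, f_2, f_3, g_4):
  remainder -q**2 + 2*q*r**3 - q*r**2 - q - r**3 - 2*r**2 + 1 ≠ 0; add g_5 = -q**2 + 2*q*r**3 - q*r**2 - q - r**3 - 2*r**2 + 1 to the basis.

S(f_2,f_3): lcm = p*r. S = 2*p - 2*q*r**2 - q + r**2 - 1.
  reduce S modulo (f_1, f_2, f_3, g_4, g_5):
  remainder -2*q*r**2 - q*r - q + r**2 - 2*r + 1 ≠ 0; add g_6 = -2*q*r**2 - q*r - q + r**2 - 2*r + 1 to the basis.

S(f_1,g_5): lcm = p*q**2. S = 2*p*q*r**3 - p*q*r**2 + p*q*r + p*q - p*r**3 - 2*p*r**2 + p - q**2*r + 2*q*r.
  reduce S modulo (f_1, f_2, f_3, g_4, g_5, g_6):
  remainder -q*r - 2*q - r**3 - r**2 + 2*r ≠ 0; add g_7 = -q*r - 2*q - r**3 - r**2 + 2*r to the basis.

S(g_4,g_5): lcm = q**2*r. S = 2*q*r**4 - q*r**3 + q*r**2 - 2*q - r**4 - 2*r**3 + 2*r**2 - r + 1.
  reduce S modulo (f_1, f_2, f_3, g_4, g_5, g_6, g_7):
  remainder -q + 2*r**3 - 2*r - 1 ≠ 0; add g_8 = -q + 2*r**3 - 2*r - 1 to the basis.

S(g_6,g_7): lcm = q*r**2. S = q*r - 2*q - r**4 - r**3 - r**2 + r + 2.
  reduce S modulo (f_1, f_2, f_3, g_4, g_5, g_6, g_7, g_8):
  remainder -r**4 - 2*r**2 + r + 1 ≠ 0; add g_9 = -r**4 - 2*r**2 + r + 1 to the basis.

The other S-polynomials (S(f_1,g_4), S(f_2,g_4), S(f_3,g_4), S(f_2,g_5), S(f_3,g_5), S(f_1,g_6), S(f_2,g_6), S(f_3,g_6), S(g_4,g_6), S(g_5,g_6), S(f_1,g_7), S(f_2,g_7), S(f_3,g_7), S(g_4,g_7), S(g_5,g_7), S(f_1,g_8), S(f_2,g_8), S(f_3,g_8), S(g_4,g_8), S(g_5,g_8), S(g_6,g_8), S(g_7,g_8), S(f_1,g_9), S(f_2,g_9), S(f_3,g_9), S(g_4,g_9), S(g_5,g_9), S(g_6,g_9), S(g_7,g_9), S(g_8,g_9)) all reduce to 0 modulo the current basis, so we have a Gröbner basis.
Inter-reduce: drop elements whose leading term is divisible by another's, tail-reduce, and make monic.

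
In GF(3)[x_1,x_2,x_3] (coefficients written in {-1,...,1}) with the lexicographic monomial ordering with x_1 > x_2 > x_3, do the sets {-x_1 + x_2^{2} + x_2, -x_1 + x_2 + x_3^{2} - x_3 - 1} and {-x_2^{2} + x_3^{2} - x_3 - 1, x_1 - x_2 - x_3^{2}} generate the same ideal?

Equality of ideals is decidable: compute both reduced Gröbner bases (unique for the ordering) and check whether they agree.
Buchberger on the first generating set:
f_1 = -x_1 + x_2^{2} + x_2, LT = x_1.
f_2 = -x_1 + x_2 + x_3^{2} - x_3 - 1, LT = x_1.

S(f_1,f_2): lcm = x_1. S = -x_2^{2} + x_3^{2} - x_3 - 1.
  leading term x_2^{2}: no divisor's leading term divides it; move -x_2^{2} to the remainder.
  leading term x_3^{2}: no divisor's leading term divides it; move x_3^{2} to the remainder.
  leading term x_3: no divisor's leading term divides it; move -x_3 to the remainder.
  leading term 1: no divisor's leading term divides it; move -1 to the remainder.
  remainder -x_2^{2} + x_3^{2} - x_3 - 1 ≠ 0; add g_3 = -x_2^{2} + x_3^{2} - x_3 - 1 to the basis.

The other S-polynomials (S(f_1,g_3), S(f_2,g_3)) all reduce to 0 modulo the current basis, so we have a Gröbner basis.
Inter-reduce: drop elements whose leading term is divisible by another's, tail-reduce, and make monic.
Reduced Gröbner basis: {x_1 - x_2 - x_3^{2} + x_3 + 1, x_2^{2} - x_3^{2} + x_3 + 1}.

Buchberger on the second generating set:
h_1 = -x_2^{2} + x_3^{2} - x_3 - 1, LT = x_2^{2}.
h_2 = x_1 - x_2 - x_3^{2}, LT = x_1.

The S-polynomials (S(h_1,h_2)) all reduce to 0 modulo the current basis, so we have a Gröbner basis.
Inter-reduce: drop elements whose leading term is divisible by another's, tail-reduce, and make monic.
Reduced Gröbner basis: {x_1 - x_2 - x_3^{2}, x_2^{2} - x_3^{2} + x_3 + 1}.

Since the reduced bases disagree, the two ideals are not the same.
The choice of monomial ordering does not affect the verdict — as long as both bases are computed under the same ordering, their equality decides ideal equality.

No, the ideals differ.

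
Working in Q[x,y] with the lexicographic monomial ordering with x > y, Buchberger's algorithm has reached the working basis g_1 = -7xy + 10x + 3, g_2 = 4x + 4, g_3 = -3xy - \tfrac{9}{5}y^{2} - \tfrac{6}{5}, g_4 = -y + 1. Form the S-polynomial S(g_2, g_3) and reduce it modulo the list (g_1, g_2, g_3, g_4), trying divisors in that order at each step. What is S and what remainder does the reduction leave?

S(g_2, g_3) = -\tfrac{3}{5}y^{2} + y - \tfrac{2}{5}; remainder on division = 0.

lcm(LM(g_2), LM(g_3)) = xy.
S = (lcm/LT(g_2))·g_2 − (lcm/LT(g_3))·g_3 = -\tfrac{3}{5}y^{2} + y - \tfrac{2}{5}.
Reduce S modulo (g_1, g_2, g_3, g_4) in that order:
  leading term y^{2}: subtract (\tfrac{3}{5}y)·g_4 from -\tfrac{3}{5}y^{2} + y - \tfrac{2}{5} → \tfrac{2}{5}y - \tfrac{2}{5}
  leading term y: subtract (-\tfrac{2}{5})·g_4 from \tfrac{2}{5}y - \tfrac{2}{5} → 0
The remainder is 0, so this S-polynomial contributes no new basis element.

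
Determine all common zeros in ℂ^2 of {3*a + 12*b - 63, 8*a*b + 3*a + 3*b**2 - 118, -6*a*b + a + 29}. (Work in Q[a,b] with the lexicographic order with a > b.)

{(1, 5)}

Compute a lex Gröbner basis by Buchberger's algorithm.
f_1 = 3*a + 12*b - 63, LT = a.
f_2 = 8*a*b + 3*a + 3*b**2 - 118, LT = a*b.
f_3 = -6*a*b + a + 29, LT = a*b.

S(f_1,f_2): lcm = a*b. S = -3/8*a + 29/8*b**2 - 21*b + 59/4.
  leading term a: subtract (-1/8)·f_1 from -3/8*a + 29/8*b**2 - 21*b + 59/4 → 29/8*b**2 - 39/2*b + 55/8
  leading term b**2: no divisor's leading term divides it; move 29/8*b**2 to the remainder.
  leading term b: no divisor's leading term divides it; move -39/2*b to the remainder.
  leading term 1: no divisor's leading term divides it; move 55/8 to the remainder.
  remainder 29/8*b**2 - 39/2*b + 55/8 ≠ 0; add h_4 = 29/8*b**2 - 39/2*b + 55/8 to the basis.

S(f_1,f_3): lcm = a*b. S = 1/6*a + 4*b**2 - 21*b + 29/6.
  leading term a: subtract (1/18)·f_1 from 1/6*a + 4*b**2 - 21*b + 29/6 → 4*b**2 - 65/3*b + 25/3
  leading term b**2: subtract (32/29)·h_4 from 4*b**2 - 65/3*b + 25/3 → -13/87*b + 65/87
  leading term b: no divisor's leading term divides it; move -13/87*b to the remainder.
  leading term 1: no divisor's leading term divides it; move 65/87 to the remainder.
  remainder -13/87*b + 65/87 ≠ 0; add h_5 = -13/87*b + 65/87 to the basis.

The other S-polynomials (S(f_2,f_3), S(f_1,h_4), S(f_2,h_4), S(f_3,h_4), S(f_1,h_5), S(f_2,h_5), S(f_3,h_5), S(h_4,h_5)) all reduce to 0 modulo the current basis, so we have a Gröbner basis.
Inter-reduce: drop elements whose leading term is divisible by another's, tail-reduce, and make monic.
Reduced Gröbner basis: {a - 1, b - 5}.

From the last basis element, b - 5 = 0, so b takes values in {5}. Each choice, substituted upward through the basis, yields the corresponding point(s) of the solution set.
  b = 5: the earlier basis element becomes a - 1 = 0, giving a = 1 — point (1, 5).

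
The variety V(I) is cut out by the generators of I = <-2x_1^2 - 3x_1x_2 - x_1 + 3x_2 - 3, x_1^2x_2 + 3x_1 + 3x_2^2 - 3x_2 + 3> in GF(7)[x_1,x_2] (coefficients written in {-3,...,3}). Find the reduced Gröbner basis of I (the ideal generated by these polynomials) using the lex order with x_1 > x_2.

The reduced Gröbner basis is the canonical form of the ideal for this ordering.

f_1 = -2x_1^2 - 3x_1x_2 - x_1 + 3x_2 - 3, LT = x_1^2.
f_2 = x_1^2x_2 + 3x_1 + 3x_2^2 - 3x_2 + 3, LT = x_1^2x_2.

S(f_1,f_2): lcm = x_1^2x_2. S = -2x_1x_2^2 - 3x_1x_2 - 3x_1 - x_2^2 + x_2 - 3.
  reduce S modulo (f_1, f_2):
  remainder -2x_1x_2^2 - 3x_1x_2 - 3x_1 - x_2^2 + x_2 - 3 ≠ 0; add g_3 = -2x_1x_2^2 - 3x_1x_2 - 3x_1 - x_2^2 + x_2 - 3 to the basis.

S(f_1,g_3): lcm = x_1^2x_2^2. S = 2x_1^2x_2 + 2x_1^2 - 2x_1x_2^3 - 3x_1x_2 + 2x_1 + 2x_2^3 - 2x_2^2.
  reduce S modulo (f_1, f_2, g_3):
  remainder 3x_1x_2 + x_1 + 3x_2^3 + 3x_2 - 3 ≠ 0; add g_4 = 3x_1x_2 + x_1 + 3x_2^3 + 3x_2 - 3 to the basis.

S(g_3,g_4): lcm = x_1x_2^2. S = -2x_1 - x_2^4 + 3x_2^2 - 3x_2 - 2.
  reduce S modulo (f_1, f_2, g_3, g_4):
  remainder -2x_1 - x_2^4 + 3x_2^2 - 3x_2 - 2 ≠ 0; add g_5 = -2x_1 - x_2^4 + 3x_2^2 - 3x_2 - 2 to the basis.

S(f_2,g_5): lcm = x_1^2x_2. S = 3x_1x_2^5 - 2x_1x_2^3 + 2x_1x_2^2 - x_1x_2 + 3x_1 + 3x_2^2 - 3x_2 + 3.
  reduce S modulo (f_1, f_2, g_3, g_4, g_5):
  remainder 2x_2^5 + 3x_2^4 - 3x_2^3 - 3x_2^2 + 2x_2 + 3 ≠ 0; add g_6 = 2x_2^5 + 3x_2^4 - 3x_2^3 - 3x_2^2 + 2x_2 + 3 to the basis.

The other S-polynomials (S(f_2,g_3), S(f_1,g_4), S(f_2,g_4), S(f_1,g_5), S(g_3,g_5), S(g_4,g_5), S(f_1,g_6), S(f_2,g_6), S(g_3,g_6), S(g_4,g_6), S(g_5,g_6)) all reduce to 0 modulo the current basis, so we have a Gröbner basis.
Inter-reduce: drop elements whose leading term is divisible by another's, tail-reduce, and make monic.

G = {x_1 - 3x_2^4 + 2x_2^2 - 2x_2 + 1, x_2^5 - 2x_2^4 + 2x_2^3 + 2x_2^2 + x_2 - 2}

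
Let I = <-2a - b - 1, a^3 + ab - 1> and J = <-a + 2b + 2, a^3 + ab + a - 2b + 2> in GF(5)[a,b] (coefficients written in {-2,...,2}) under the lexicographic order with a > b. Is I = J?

Yes, the ideals are equal.

Two ideals are equal iff their reduced Gröbner bases coincide (the reduced basis is unique for a fixed ordering).
Buchberger on the first generating set:
f_1 = -2a - b - 1, LT = a.
f_2 = a^3 + ab - 1, LT = a^3.

S(f_1,f_2): lcm = a^3. S = -2a^2b - 2a^2 - ab + 1.
  leading term a^2b: subtract (ab)·f_1 from -2a^2b - 2a^2 - ab + 1 → -2a^2 + ab^2 + 1
  leading term a^2: subtract (a)·f_1 from -2a^2 + ab^2 + 1 → ab^2 + ab + a + 1
  leading term ab^2: subtract (2b^2)·f_1 from ab^2 + ab + a + 1 → ab + a + 2b^3 + 2b^2 + 1
  leading term ab: subtract (2b)·f_1 from ab + a + 2b^3 + 2b^2 + 1 → a + 2b^3 - b^2 + 2b + 1
  leading term a: subtract (2)·f_1 from a + 2b^3 - b^2 + 2b + 1 → 2b^3 - b^2 - b - 2
  leading term b^3: no divisor's leading term divides it; move 2b^3 to the remainder.
  leading term b^2: no divisor's leading term divides it; move -b^2 to the remainder.
  leading term b: no divisor's leading term divides it; move -b to the remainder.
  leading term 1: no divisor's leading term divides it; move -2 to the remainder.
  remainder 2b^3 - b^2 - b - 2 ≠ 0; add g_3 = 2b^3 - b^2 - b - 2 to the basis.

The other S-polynomials (S(f_1,g_3), S(f_2,g_3)) all reduce to 0 modulo the current basis, so we have a Gröbner basis.
Inter-reduce: drop elements whose leading term is divisible by another's, tail-reduce, and make monic.
Reduced Gröbner basis: {a - 2b - 2, b^3 + 2b^2 + 2b - 1}.

Buchberger on the second generating set:
h_1 = -a + 2b + 2, LT = a.
h_2 = a^3 + ab + a - 2b + 2, LT = a^3.

S(h_1,h_2): lcm = a^3. S = -2a^2b - 2a^2 - ab - a + 2b - 2.
  leading term a^2b: subtract (2ab)·h_1 from -2a^2b - 2a^2 - ab - a + 2b - 2 → -2a^2 + ab^2 - a + 2b - 2
  leading term a^2: subtract (2a)·h_1 from -2a^2 + ab^2 - a + 2b - 2 → ab^2 + ab + 2b - 2
  leading term ab^2: subtract (-b^2)·h_1 from ab^2 + ab + 2b - 2 → ab + 2b^3 + 2b^2 + 2b - 2
  leading term ab: subtract (-b)·h_1 from ab + 2b^3 + 2b^2 + 2b - 2 → 2b^3 - b^2 - b - 2
  leading term b^3: no divisor's leading term divides it; move 2b^3 to the remainder.
  leading term b^2: no divisor's leading term divides it; move -b^2 to the remainder.
  leading term b: no divisor's leading term divides it; move -b to the remainder.
  leading term 1: no divisor's leading term divides it; move -2 to the remainder.
  remainder 2b^3 - b^2 - b - 2 ≠ 0; add k_3 = 2b^3 - b^2 - b - 2 to the basis.

The other S-polynomials (S(h_1,k_3), S(h_2,k_3)) all reduce to 0 modulo the current basis, so we have a Gröbner basis.
Inter-reduce: drop elements whose leading term is divisible by another's, tail-reduce, and make monic.
Reduced Gröbner basis: {a - 2b - 2, b^3 + 2b^2 + 2b - 1}.

Same reduced basis, so the two generating sets span the same ideal.
The choice of monomial ordering does not affect the verdict — as long as both bases are computed under the same ordering, their equality decides ideal equality.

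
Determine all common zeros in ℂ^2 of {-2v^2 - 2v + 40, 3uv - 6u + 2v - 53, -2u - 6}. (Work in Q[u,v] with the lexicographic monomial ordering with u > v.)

{(-3, -5)}

Compute a lex Gröbner basis by Buchberger's algorithm.
f_1 = -2v^2 - 2v + 40, LT = v^2.
f_2 = 3uv - 6u + 2v - 53, LT = uv.
f_3 = -2u - 6, LT = u.

S(f_1,f_2): lcm = uv^2. S = 3uv - 20u - 2/3v^2 + 53/3v.
  leading term uv: subtract (1)·f_2 from 3uv - 20u - 2/3v^2 + 53/3v → -14u - 2/3v^2 + 47/3v + 53
  leading term u: subtract (7)·f_3 from -14u - 2/3v^2 + 47/3v + 53 → -2/3v^2 + 47/3v + 95
  leading term v^2: subtract (1/3)·f_1 from -2/3v^2 + 47/3v + 95 → 49/3v + 245/3
  leading term v: no divisor's leading term divides it; move 49/3v to the remainder.
  leading term 1: no divisor's leading term divides it; move 245/3 to the remainder.
  remainder 49/3v + 245/3 ≠ 0; add h_4 = 49/3v + 245/3 to the basis.

S(f_1,f_3): leading monomials are coprime, so the S-polynomial reduces to 0 (Buchberger's first criterion).
S(f_2,f_3): lcm = uv. S = -2u - 7/3v - 53/3.
  leading term u: subtract (1)·f_3 from -2u - 7/3v - 53/3 → -7/3v - 35/3
  leading term v: subtract (-1/7)·h_4 from -7/3v - 35/3 → 0
  remainder 0.

S(f_1,h_4): lcm = v^2. S = -4v - 20.
  leading term v: subtract (-12/49)·h_4 from -4v - 20 → 0
  remainder 0.

S(f_2,h_4): lcm = uv. S = -7u + 2/3v - 53/3.
  leading term u: subtract (7/2)·f_3 from -7u + 2/3v - 53/3 → 2/3v + 10/3
  leading term v: subtract (2/49)·h_4 from 2/3v + 10/3 → 0
  remainder 0.

S(f_3,h_4): leading monomials are coprime, so the S-polynomial reduces to 0 (Buchberger's first criterion).
Every S-polynomial of the final basis reduces to 0, so we have a Gröbner basis.
Inter-reduce: drop elements whose leading term is divisible by another's, tail-reduce, and make monic.
Reduced Gröbner basis: {u + 3, v + 5}.

A lex Gröbner basis eliminates variables successively. Here v + 5 depends only on v, with roots {-5}; lifting each root through the earlier basis elements recovers the full solutions.
  v = -5: the earlier basis element becomes u + 3 = 0, giving u = -3 — point (-3, -5).
Substituting each solution back into the original system confirms all equations vanish.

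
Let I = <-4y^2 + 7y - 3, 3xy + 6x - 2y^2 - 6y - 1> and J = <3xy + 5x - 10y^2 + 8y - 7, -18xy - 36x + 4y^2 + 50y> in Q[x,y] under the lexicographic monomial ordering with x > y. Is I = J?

Equality of ideals is decidable: compute both reduced Gröbner bases (unique for the ordering) and check whether they agree.
Buchberger on the first generating set:
f_1 = -4y^2 + 7y - 3, LT = y^2.
f_2 = 3xy + 6x - 2y^2 - 6y - 1, LT = xy.

S(f_1,f_2): lcm = xy^2. S = -15/4xy + 3/4x + 2/3y^3 + 2y^2 + 1/3y.
  leading term xy: subtract (-5/4)·f_2 from -15/4xy + 3/4x + 2/3y^3 + 2y^2 + 1/3y → 33/4x + 2/3y^3 - 1/2y^2 - 43/6y - 5/4
  leading term x: no divisor's leading term divides it; move 33/4x to the remainder.
  leading term y^3: subtract (-1/6y)·f_1 from 2/3y^3 - 1/2y^2 - 43/6y - 5/4 → 2/3y^2 - 23/3y - 5/4
  leading term y^2: subtract (-1/6)·f_1 from 2/3y^2 - 23/3y - 5/4 → -13/2y - 7/4
  leading term y: no divisor's leading term divides it; move -13/2y to the remainder.
  leading term 1: no divisor's leading term divides it; move -7/4 to the remainder.
  remainder 33/4x - 13/2y - 7/4 ≠ 0; add g_3 = 33/4x - 13/2y - 7/4 to the basis.

The other S-polynomials (S(f_1,g_3), S(f_2,g_3)) all reduce to 0 modulo the current basis, so we have a Gröbner basis.
Inter-reduce: drop elements whose leading term is divisible by another's, tail-reduce, and make monic.
Reduced Gröbner basis: {x - 26/33y - 7/33, y^2 - 7/4y + 3/4}.

Buchberger on the second generating set:
h_1 = 3xy + 5x - 10y^2 + 8y - 7, LT = xy.
h_2 = -18xy - 36x + 4y^2 + 50y, LT = xy.

S(h_1,h_2): lcm = xy. S = -1/3x - 28/9y^2 + 49/9y - 7/3.
  leading term x: no divisor's leading term divides it; move -1/3x to the remainder.
  leading term y^2: no divisor's leading term divides it; move -28/9y^2 to the remainder.
  leading term y: no divisor's leading term divides it; move 49/9y to the remainder.
  leading term 1: no divisor's leading term divides it; move -7/3 to the remainder.
  remainder -1/3x - 28/9y^2 + 49/9y - 7/3 ≠ 0; add k_3 = -1/3x - 28/9y^2 + 49/9y - 7/3 to the basis.

S(h_1,k_3): lcm = xy. S = 5/3x - 28/3y^3 + 13y^2 - 13/3y - 7/3.
  leading term x: subtract (-5)·k_3 from 5/3x - 28/3y^3 + 13y^2 - 13/3y - 7/3 → -28/3y^3 - 23/9y^2 + 206/9y - 14
  leading term y^3: no divisor's leading term divides it; move -28/3y^3 to the remainder.
  leading term y^2: no divisor's leading term divides it; move -23/9y^2 to the remainder.
  leading term y: no divisor's leading term divides it; move 206/9y to the remainder.
  leading term 1: no divisor's leading term divides it; move -14 to the remainder.
  remainder -28/3y^3 - 23/9y^2 + 206/9y - 14 ≠ 0; add k_4 = -28/3y^3 - 23/9y^2 + 206/9y - 14 to the basis.

The other S-polynomials (S(h_2,k_3), S(h_1,k_4), S(h_2,k_4), S(k_3,k_4)) all reduce to 0 modulo the current basis, so we have a Gröbner basis.
Inter-reduce: drop elements whose leading term is divisible by another's, tail-reduce, and make monic.
Reduced Gröbner basis: {x + 28/3y^2 - 49/3y + 7, y^3 + 23/84y^2 - 103/42y + 3/2}.

Since the reduced bases disagree, the two ideals are not the same.

No, the ideals differ.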